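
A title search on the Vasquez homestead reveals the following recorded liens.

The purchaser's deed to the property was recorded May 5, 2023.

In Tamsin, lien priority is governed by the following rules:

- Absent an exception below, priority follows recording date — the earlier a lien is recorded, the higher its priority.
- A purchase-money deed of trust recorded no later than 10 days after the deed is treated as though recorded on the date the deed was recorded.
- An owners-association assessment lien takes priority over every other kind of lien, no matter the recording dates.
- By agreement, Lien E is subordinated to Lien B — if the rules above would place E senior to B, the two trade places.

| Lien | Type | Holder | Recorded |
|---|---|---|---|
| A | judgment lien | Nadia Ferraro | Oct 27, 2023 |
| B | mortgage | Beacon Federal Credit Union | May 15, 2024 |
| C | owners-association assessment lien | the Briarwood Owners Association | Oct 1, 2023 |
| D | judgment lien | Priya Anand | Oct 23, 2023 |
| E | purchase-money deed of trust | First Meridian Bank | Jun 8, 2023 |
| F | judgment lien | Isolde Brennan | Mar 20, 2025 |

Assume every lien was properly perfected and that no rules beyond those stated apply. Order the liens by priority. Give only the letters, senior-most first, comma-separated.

Effective dates after the stated exceptions: E was recorded 34 days after the deed — beyond 10 days — so no relation-back applies.
As an owners-association assessment lien, C is senior to every other lien.
The other liens, earliest effective date first: E (Jun 8, 2023), D (Oct 23, 2023), A (Oct 27, 2023), B (May 15, 2024), F (Mar 20, 2025).
The subordination applies — E was senior to B — so E and B swap.

C, B, D, A, E, F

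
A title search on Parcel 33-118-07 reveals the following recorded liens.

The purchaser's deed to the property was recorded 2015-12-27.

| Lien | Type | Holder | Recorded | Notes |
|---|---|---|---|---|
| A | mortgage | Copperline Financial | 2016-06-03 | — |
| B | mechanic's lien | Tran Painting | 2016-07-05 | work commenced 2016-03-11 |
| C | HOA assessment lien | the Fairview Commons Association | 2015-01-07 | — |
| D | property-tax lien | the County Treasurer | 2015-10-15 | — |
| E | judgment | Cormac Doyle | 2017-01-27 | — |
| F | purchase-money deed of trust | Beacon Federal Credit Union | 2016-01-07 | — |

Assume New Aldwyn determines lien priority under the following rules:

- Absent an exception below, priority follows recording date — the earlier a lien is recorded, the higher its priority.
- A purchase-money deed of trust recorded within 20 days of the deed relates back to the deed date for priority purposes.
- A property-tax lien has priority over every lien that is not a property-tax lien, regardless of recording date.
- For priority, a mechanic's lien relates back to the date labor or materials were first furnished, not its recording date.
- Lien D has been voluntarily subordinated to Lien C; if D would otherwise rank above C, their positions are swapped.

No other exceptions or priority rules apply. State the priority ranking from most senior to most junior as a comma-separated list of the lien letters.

C, D, F, B, A, E

Adjusting effective dates: B's effective date is 2016-03-11, when work began; F was recorded within the 20-day window, so its effective date is the deed date 2015-12-27.
D is a property-tax lien, so it outranks all other liens regardless of date.
Among the remaining liens, by effective date: C (2015-01-07), F (2015-12-27), B (2016-03-11), A (2016-06-03), E (2017-01-27).
D would otherwise be senior to C, so under the subordination agreement D and C exchange positions.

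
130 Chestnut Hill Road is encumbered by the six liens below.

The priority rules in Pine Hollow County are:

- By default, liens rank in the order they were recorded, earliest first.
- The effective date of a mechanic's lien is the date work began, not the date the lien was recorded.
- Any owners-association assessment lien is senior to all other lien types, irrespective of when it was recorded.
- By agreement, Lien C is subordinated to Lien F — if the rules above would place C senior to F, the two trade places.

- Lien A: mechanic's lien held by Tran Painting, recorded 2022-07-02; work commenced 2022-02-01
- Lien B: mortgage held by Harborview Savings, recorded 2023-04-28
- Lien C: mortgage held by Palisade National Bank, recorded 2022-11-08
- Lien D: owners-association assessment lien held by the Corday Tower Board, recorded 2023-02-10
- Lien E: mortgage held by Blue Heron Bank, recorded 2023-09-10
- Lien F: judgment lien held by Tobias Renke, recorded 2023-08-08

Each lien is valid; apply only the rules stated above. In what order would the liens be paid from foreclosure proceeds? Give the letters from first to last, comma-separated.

D, A, F, B, C, E

Effective dates after the stated exceptions: A's effective date is 2022-02-01, when work began.
D, as an owners-association assessment lien, has superpriority and ranks first.
Among the remaining liens, by effective date: A (2022-02-01), C (2022-11-08), B (2023-04-28), F (2023-08-08), E (2023-09-10).
Because C would otherwise rank above F, the subordination swaps them.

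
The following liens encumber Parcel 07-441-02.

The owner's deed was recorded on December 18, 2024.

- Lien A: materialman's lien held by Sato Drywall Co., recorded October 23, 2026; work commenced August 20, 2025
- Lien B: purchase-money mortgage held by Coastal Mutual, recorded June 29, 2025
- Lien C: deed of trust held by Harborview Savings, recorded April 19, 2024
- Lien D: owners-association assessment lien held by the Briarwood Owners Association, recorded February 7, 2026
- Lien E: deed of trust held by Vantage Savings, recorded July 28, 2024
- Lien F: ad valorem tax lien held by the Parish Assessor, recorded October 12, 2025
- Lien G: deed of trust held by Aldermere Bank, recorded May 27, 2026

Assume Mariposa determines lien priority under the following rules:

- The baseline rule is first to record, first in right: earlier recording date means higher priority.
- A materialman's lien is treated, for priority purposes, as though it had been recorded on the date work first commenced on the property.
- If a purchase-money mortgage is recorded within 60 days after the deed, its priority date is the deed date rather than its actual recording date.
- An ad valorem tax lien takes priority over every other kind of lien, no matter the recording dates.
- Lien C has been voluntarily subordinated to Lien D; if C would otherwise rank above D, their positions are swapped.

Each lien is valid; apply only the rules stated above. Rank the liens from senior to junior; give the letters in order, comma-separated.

First, effective dates: A relates back to August 20, 2025 (work commenced); B was recorded 193 days after the deed, outside the 60-day window, so it keeps its recording date.
F is an ad valorem tax lien and takes priority over every other lien.
The other liens, earliest effective date first: C (April 19, 2024), E (July 28, 2024), B (June 29, 2025), A (August 20, 2025), D (February 7, 2026), G (May 27, 2026).
Because C would otherwise rank above D, the subordination swaps them.

F, D, E, B, A, C, G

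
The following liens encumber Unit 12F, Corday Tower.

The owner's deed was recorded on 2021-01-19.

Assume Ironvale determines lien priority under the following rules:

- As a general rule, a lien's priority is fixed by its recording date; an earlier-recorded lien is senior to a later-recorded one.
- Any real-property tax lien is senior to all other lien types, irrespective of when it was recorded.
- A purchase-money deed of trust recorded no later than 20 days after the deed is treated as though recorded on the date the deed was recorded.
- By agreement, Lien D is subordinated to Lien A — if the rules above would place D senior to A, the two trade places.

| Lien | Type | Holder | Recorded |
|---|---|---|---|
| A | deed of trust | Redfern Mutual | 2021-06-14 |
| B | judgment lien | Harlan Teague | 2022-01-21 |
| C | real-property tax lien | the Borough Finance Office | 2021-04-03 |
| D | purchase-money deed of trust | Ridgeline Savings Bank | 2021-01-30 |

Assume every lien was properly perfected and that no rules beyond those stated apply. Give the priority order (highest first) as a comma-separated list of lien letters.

Effective dates after the stated exceptions: D relates back to the deed date 2021-01-19.
C, as a real-property tax lien, has superpriority and ranks first.
The other liens, earliest effective date first: D (2021-01-19), A (2021-06-14), B (2022-01-21).
Because D would otherwise rank above A, the subordination swaps them.

C, A, D, B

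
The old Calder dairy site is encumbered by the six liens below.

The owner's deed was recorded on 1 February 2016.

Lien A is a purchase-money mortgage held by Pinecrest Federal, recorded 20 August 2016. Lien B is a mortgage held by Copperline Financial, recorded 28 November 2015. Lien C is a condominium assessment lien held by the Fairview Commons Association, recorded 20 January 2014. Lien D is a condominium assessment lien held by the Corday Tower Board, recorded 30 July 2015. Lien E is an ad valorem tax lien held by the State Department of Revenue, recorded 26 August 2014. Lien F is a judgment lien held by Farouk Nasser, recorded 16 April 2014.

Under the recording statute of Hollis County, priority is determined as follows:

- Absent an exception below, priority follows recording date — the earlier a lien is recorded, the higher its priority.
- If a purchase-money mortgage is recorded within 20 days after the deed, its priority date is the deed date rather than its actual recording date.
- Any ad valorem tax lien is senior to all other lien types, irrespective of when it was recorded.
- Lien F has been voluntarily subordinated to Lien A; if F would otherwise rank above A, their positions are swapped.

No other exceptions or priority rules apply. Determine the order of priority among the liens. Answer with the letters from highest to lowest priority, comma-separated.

Effective dates: A missed the 20-day window (201 days after the deed), so its recording date stands.
E is an ad valorem tax lien and takes priority over every other lien.
Among the remaining liens, by effective date: C (20 January 2014), F (16 April 2014), D (30 July 2015), B (28 November 2015), A (20 August 2016).
F is senior to A before the subordination, so the two trade places.

E, C, A, D, B, F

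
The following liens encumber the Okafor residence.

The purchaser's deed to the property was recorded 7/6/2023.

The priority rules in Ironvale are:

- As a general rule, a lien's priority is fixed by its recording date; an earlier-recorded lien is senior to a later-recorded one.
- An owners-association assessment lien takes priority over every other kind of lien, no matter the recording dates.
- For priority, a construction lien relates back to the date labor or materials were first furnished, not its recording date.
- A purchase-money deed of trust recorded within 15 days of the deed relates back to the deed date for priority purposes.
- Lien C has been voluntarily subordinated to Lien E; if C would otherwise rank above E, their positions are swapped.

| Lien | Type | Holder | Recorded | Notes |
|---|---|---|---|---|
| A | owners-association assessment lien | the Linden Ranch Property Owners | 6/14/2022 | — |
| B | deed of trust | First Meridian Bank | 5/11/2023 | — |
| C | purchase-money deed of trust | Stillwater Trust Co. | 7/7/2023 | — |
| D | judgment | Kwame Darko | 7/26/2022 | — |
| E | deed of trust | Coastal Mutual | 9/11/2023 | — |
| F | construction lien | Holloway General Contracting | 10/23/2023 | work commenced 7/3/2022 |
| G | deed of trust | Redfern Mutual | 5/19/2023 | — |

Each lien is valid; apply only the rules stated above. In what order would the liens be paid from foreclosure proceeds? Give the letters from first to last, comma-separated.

Effective dates: C relates back to the deed date 7/6/2023; F is treated as recorded 7/3/2022, the work-commencement date.
As an owners-association assessment lien, A is senior to every other lien.
Ordering the rest by effective date: F (7/3/2022), D (7/26/2022), B (5/11/2023), G (5/19/2023), C (7/6/2023), E (9/11/2023).
C is senior to E before the subordination, so the two trade places.

A, F, D, B, G, E, C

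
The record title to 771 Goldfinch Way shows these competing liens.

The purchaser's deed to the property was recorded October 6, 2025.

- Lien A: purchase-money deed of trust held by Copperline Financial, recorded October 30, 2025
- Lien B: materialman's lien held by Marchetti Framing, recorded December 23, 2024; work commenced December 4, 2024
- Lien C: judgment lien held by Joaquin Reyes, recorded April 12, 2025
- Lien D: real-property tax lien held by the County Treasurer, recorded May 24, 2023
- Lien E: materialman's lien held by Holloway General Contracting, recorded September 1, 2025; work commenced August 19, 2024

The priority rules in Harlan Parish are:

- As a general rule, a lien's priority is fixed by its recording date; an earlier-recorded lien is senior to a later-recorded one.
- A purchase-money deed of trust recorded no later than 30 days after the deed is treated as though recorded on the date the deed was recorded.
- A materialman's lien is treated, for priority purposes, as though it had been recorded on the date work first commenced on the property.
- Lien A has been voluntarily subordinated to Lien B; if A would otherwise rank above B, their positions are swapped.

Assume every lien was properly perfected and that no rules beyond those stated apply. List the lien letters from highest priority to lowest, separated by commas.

Effective dates: A was recorded within the 30-day window, so its effective date is the deed date October 6, 2025; B relates back to December 4, 2024 (work commenced); E relates back to August 19, 2024 (work commenced).
Sorted by effective date: D (May 24, 2023), E (August 19, 2024), B (December 4, 2024), C (April 12, 2025), A (October 6, 2025).
A is already junior to B, so the subordination agreement changes nothing.

D, E, B, C, A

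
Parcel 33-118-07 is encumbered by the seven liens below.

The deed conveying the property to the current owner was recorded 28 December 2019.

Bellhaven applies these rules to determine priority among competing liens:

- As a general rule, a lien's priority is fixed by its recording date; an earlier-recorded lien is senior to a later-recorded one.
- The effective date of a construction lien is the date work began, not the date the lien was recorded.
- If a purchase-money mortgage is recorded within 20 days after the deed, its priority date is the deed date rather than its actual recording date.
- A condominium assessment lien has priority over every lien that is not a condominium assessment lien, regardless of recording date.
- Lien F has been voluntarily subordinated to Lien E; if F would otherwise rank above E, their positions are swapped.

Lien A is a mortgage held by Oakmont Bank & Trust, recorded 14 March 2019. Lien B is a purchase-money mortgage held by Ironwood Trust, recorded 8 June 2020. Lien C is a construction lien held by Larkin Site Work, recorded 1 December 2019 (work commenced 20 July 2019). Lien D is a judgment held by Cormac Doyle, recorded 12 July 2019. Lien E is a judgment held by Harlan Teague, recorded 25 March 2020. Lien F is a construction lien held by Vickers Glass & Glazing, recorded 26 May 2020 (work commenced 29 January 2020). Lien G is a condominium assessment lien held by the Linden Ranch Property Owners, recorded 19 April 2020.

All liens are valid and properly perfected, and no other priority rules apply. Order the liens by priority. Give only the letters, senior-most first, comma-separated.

G, A, D, C, E, F, B

First, effective dates: B was recorded 163 days after the deed, outside the 20-day window, so it keeps its recording date; C's effective date is 20 July 2019, when work began; F's effective date is 29 January 2020, when work began.
G is a condominium assessment lien and takes priority over every other lien.
The other liens, earliest effective date first: A (14 March 2019), D (12 July 2019), C (20 July 2019), F (29 January 2020), E (25 March 2020), B (8 June 2020).
F is senior to E before the subordination, so the two trade places.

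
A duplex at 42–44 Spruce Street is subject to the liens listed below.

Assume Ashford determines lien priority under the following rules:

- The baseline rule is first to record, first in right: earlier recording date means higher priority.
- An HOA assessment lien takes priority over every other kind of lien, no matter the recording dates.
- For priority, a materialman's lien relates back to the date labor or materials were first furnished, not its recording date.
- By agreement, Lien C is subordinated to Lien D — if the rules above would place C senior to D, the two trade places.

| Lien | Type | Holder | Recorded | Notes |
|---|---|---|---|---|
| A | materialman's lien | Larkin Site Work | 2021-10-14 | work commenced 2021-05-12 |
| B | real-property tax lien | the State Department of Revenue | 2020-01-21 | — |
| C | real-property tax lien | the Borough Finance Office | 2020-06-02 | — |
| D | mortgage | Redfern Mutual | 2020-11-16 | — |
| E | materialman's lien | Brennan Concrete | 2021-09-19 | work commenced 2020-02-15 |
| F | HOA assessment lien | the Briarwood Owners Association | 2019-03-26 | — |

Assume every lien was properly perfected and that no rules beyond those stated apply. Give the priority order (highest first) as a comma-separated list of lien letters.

F, B, E, D, C, A

Adjusting effective dates: A relates back to 2021-05-12 (work commenced); E relates back to 2020-02-15 (work commenced).
F, as an HOA assessment lien, has superpriority and ranks first.
Ordering the rest by effective date: B (2020-01-21), E (2020-02-15), C (2020-06-02), D (2020-11-16), A (2021-05-12).
Because C would otherwise rank above D, the subordination swaps them.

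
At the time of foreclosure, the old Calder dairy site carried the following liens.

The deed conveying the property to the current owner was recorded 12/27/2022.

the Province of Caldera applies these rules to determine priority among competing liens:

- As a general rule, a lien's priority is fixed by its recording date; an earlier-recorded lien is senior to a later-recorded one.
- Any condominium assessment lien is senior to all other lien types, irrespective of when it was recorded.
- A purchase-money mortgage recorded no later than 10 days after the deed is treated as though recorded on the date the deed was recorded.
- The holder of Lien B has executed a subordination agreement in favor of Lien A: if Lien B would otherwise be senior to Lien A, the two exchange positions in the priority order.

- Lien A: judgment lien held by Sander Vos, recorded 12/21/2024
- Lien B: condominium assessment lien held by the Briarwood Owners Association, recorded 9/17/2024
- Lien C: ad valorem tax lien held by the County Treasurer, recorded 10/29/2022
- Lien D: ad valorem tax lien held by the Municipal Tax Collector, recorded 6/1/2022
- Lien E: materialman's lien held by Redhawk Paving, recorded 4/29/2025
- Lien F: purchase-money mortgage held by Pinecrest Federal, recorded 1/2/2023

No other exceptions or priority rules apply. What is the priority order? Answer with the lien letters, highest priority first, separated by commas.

A, D, C, F, B, E

Effective dates after the stated exceptions: F's effective date is the deed date, 12/27/2022.
B is a condominium assessment lien, so it outranks all other liens regardless of date.
The other liens, earliest effective date first: D (6/1/2022), C (10/29/2022), F (12/27/2022), A (12/21/2024), E (4/29/2025).
Because B would otherwise rank above A, the subordination swaps them.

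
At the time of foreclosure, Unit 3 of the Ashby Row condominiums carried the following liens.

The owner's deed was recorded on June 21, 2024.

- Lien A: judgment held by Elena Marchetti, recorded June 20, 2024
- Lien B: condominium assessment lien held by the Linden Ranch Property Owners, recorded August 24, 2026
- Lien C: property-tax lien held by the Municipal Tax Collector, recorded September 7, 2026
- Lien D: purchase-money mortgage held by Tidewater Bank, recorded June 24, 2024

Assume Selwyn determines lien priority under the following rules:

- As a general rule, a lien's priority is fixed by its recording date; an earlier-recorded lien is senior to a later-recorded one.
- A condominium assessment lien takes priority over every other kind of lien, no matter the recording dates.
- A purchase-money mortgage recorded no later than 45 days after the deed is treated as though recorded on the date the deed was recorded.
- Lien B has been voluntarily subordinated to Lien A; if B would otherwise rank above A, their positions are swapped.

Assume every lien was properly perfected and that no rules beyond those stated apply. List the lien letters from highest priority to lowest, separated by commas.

Effective dates after the stated exceptions: D was recorded within the 45-day window, so its effective date is the deed date June 21, 2024.
B is a condominium assessment lien and takes priority over every other lien.
Ordering the rest by effective date: A (June 20, 2024), D (June 21, 2024), C (September 7, 2026).
B would otherwise be senior to A, so under the subordination agreement B and A exchange positions.

A, B, D, C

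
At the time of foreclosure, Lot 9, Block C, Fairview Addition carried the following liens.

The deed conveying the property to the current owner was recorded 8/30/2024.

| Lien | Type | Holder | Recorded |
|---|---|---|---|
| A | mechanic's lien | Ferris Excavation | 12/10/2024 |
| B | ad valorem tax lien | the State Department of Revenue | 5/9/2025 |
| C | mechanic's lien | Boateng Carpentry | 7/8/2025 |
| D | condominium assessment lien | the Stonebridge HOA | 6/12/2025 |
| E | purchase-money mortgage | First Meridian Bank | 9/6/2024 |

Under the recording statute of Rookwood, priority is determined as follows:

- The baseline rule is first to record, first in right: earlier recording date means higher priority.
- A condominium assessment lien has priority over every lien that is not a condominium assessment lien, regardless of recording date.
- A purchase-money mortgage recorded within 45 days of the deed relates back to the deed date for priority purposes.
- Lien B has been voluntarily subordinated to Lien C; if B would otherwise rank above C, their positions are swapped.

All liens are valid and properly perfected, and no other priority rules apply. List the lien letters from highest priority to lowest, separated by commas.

D, E, A, C, B

Effective dates after the stated exceptions: E's effective date is the deed date, 8/30/2024.
D is a condominium assessment lien and takes priority over every other lien.
Among the remaining liens, by effective date: E (8/30/2024), A (12/10/2024), B (5/9/2025), C (7/8/2025).
Because B would otherwise rank above C, the subordination swaps them.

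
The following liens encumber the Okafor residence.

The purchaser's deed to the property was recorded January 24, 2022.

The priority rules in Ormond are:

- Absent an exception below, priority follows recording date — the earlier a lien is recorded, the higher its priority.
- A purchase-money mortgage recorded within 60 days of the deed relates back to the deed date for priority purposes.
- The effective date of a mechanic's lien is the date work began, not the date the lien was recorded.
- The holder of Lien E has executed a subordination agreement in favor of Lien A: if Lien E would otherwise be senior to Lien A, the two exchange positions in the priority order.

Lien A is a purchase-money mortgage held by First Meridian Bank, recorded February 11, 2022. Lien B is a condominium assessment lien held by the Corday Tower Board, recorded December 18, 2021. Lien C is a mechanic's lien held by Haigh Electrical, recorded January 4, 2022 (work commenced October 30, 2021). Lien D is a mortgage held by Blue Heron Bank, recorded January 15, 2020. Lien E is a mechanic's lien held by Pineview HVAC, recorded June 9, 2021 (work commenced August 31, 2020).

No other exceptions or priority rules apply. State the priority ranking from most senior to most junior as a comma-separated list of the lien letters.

Effective dates: A's effective date is the deed date, January 24, 2022; C relates back to October 30, 2021 (work commenced); E's effective date is August 31, 2020, when work began.
By effective date, earliest first: D (January 15, 2020), E (August 31, 2020), C (October 30, 2021), B (December 18, 2021), A (January 24, 2022).
E would otherwise be senior to A, so under the subordination agreement E and A exchange positions.

D, A, C, B, E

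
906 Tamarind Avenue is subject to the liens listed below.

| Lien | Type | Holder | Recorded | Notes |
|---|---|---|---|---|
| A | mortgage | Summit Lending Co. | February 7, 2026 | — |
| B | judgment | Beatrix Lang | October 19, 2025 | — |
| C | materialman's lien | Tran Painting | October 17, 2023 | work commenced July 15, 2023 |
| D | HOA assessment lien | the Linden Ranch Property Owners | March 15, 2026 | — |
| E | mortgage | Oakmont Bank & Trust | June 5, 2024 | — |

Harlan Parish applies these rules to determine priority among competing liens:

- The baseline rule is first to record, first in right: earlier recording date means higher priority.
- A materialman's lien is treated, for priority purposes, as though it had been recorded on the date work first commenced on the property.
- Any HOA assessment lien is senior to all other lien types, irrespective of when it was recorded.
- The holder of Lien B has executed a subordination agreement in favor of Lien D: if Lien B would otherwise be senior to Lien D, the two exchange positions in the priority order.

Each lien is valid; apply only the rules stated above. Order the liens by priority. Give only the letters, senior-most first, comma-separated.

D, C, E, B, A

Effective dates after the stated exceptions: C's effective date is July 15, 2023, when work began.
D is an HOA assessment lien, so it outranks all other liens regardless of date.
Among the remaining liens, by effective date: C (July 15, 2023), E (June 5, 2024), B (October 19, 2025), A (February 7, 2026).
B is already junior to D, so the subordination agreement changes nothing.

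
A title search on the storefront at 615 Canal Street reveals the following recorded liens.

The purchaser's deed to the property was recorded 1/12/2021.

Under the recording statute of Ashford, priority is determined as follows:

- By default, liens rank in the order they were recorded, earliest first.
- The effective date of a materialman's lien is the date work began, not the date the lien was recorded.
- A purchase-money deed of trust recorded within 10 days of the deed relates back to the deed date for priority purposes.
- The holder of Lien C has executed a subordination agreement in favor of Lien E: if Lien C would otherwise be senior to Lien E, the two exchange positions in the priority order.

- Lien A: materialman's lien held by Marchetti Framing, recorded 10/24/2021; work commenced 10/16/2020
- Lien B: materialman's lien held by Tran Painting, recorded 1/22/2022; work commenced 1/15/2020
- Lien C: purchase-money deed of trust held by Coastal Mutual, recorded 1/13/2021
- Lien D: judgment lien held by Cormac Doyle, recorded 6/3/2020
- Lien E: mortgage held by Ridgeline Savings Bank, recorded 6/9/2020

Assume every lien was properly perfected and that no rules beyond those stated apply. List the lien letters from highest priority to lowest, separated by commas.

First, effective dates: A relates back to 10/16/2020 (work commenced); B relates back to 1/15/2020 (work commenced); C was recorded within the 10-day window, so its effective date is the deed date 1/12/2021.
By effective date: B (1/15/2020), D (6/3/2020), E (6/9/2020), A (10/16/2020), C (1/12/2021).
Since C is not senior to E, the subordination leaves the order unchanged.

B, D, E, A, C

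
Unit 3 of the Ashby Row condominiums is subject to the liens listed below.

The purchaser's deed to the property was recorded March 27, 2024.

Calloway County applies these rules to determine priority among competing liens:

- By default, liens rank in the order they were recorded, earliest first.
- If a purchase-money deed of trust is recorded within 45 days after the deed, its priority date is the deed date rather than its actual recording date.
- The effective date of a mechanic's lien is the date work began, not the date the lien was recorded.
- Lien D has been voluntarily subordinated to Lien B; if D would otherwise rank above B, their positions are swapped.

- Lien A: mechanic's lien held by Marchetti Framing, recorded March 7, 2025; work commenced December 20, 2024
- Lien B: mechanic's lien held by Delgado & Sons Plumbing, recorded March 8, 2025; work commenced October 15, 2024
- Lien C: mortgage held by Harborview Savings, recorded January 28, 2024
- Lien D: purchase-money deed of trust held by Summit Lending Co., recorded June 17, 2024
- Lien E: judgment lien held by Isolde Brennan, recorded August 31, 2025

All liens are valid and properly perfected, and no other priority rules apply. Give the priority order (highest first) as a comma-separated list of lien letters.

C, B, D, A, E

First, effective dates: A relates back to December 20, 2024 (work commenced); B's effective date is October 15, 2024, when work began; D missed the 45-day window (82 days after the deed), so its recording date stands.
Ordering by effective date: C (January 28, 2024), D (June 17, 2024), B (October 15, 2024), A (December 20, 2024), E (August 31, 2025).
D is senior to B before the subordination, so the two trade places.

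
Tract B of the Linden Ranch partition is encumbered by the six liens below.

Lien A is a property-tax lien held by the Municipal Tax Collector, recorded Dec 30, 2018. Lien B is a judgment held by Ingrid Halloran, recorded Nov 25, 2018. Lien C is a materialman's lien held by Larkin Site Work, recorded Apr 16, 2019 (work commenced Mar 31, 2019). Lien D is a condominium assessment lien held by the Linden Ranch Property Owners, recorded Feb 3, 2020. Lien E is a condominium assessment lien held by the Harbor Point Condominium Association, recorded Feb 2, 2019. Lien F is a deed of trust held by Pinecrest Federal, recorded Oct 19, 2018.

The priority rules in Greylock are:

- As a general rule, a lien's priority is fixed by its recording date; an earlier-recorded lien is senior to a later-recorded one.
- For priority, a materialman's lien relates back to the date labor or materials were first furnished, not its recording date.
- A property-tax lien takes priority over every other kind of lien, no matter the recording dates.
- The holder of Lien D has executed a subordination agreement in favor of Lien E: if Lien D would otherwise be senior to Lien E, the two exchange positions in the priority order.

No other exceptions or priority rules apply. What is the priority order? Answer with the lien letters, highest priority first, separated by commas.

Effective dates after the stated exceptions: C's effective date is Mar 31, 2019, when work began.
A is a property-tax lien and takes priority over every other lien.
Remaining liens by effective date: F (Oct 19, 2018), B (Nov 25, 2018), E (Feb 2, 2019), C (Mar 31, 2019), D (Feb 3, 2020).
D already ranks below E; the subordination has no effect.

A, F, B, E, C, D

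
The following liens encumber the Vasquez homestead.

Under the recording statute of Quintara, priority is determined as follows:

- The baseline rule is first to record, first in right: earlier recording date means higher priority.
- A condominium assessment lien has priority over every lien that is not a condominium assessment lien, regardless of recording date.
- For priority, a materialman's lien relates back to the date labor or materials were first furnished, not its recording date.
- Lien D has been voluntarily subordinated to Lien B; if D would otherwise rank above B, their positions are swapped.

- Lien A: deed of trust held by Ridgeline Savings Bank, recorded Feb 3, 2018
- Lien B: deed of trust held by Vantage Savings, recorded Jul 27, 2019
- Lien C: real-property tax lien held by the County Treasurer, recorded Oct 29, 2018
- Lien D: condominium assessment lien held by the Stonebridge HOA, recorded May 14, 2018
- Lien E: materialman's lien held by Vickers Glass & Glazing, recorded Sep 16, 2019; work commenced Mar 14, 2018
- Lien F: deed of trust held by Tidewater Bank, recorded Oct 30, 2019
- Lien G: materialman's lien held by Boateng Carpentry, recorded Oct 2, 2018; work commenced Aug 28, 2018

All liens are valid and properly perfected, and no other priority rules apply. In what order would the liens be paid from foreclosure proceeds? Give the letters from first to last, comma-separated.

Effective dates after the stated exceptions: E's effective date is Mar 14, 2018, when work began; G relates back to Aug 28, 2018 (work commenced).
D is a condominium assessment lien, so it outranks all other liens regardless of date.
Among the remaining liens, by effective date: A (Feb 3, 2018), E (Mar 14, 2018), G (Aug 28, 2018), C (Oct 29, 2018), B (Jul 27, 2019), F (Oct 30, 2019).
Because D would otherwise rank above B, the subordination swaps them.

B, A, E, G, C, D, F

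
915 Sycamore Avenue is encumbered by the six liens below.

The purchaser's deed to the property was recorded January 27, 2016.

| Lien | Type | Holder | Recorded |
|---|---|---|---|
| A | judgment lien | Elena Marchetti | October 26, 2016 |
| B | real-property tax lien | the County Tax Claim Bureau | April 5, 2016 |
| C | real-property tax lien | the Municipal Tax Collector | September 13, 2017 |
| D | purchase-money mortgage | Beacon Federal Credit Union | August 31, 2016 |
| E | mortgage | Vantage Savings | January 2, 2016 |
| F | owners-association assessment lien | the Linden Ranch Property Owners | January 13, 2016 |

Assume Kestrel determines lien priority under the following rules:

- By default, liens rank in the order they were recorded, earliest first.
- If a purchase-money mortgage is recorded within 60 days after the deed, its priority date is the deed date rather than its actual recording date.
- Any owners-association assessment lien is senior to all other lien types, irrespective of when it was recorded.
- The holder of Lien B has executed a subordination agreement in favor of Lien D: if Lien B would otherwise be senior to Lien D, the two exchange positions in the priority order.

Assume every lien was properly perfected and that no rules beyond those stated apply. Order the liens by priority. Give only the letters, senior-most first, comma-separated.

F, E, D, B, A, C

Effective dates: D was recorded 217 days after the deed, outside the 60-day window, so it keeps its recording date.
F, as an owners-association assessment lien, has superpriority and ranks first.
Ordering the rest by effective date: E (January 2, 2016), B (April 5, 2016), D (August 31, 2016), A (October 26, 2016), C (September 13, 2017).
B would otherwise be senior to D, so under the subordination agreement B and D exchange positions.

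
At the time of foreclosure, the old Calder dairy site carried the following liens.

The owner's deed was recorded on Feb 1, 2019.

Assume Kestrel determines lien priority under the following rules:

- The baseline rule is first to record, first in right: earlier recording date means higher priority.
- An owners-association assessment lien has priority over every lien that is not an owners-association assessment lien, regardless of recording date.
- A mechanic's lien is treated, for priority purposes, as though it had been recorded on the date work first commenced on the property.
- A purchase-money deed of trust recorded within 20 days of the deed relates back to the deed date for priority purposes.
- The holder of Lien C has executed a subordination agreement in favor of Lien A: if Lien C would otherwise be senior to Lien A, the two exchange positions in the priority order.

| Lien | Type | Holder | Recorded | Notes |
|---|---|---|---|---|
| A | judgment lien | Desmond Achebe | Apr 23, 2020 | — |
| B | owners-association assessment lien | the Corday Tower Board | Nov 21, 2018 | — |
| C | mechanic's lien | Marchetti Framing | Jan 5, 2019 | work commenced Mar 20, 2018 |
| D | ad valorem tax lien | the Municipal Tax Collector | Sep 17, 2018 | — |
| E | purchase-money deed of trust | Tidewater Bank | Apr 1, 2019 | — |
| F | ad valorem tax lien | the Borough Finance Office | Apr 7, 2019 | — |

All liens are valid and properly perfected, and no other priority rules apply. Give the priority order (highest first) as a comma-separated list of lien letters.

Adjusting effective dates: C is treated as recorded Mar 20, 2018, the work-commencement date; E missed the 20-day window (59 days after the deed), so its recording date stands.
B, as an owners-association assessment lien, has superpriority and ranks first.
The other liens, earliest effective date first: C (Mar 20, 2018), D (Sep 17, 2018), E (Apr 1, 2019), F (Apr 7, 2019), A (Apr 23, 2020).
The subordination applies — C was senior to A — so C and A swap.

B, A, D, E, F, C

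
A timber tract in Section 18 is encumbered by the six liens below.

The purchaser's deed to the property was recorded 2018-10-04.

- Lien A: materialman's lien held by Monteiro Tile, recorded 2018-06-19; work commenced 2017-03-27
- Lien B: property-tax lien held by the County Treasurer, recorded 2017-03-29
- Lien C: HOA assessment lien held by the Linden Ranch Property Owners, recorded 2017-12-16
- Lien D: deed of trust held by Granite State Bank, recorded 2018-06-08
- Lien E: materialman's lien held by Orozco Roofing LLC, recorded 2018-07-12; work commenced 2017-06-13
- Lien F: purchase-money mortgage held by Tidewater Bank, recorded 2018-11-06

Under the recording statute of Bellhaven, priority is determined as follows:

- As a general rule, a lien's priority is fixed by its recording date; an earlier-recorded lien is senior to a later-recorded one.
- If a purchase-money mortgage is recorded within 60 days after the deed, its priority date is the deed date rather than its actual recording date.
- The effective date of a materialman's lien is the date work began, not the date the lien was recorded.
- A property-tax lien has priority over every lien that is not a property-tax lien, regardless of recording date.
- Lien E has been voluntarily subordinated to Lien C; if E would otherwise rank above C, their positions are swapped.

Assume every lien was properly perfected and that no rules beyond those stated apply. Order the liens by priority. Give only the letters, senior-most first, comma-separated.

B, A, C, E, D, F

Effective dates after the stated exceptions: A relates back to 2017-03-27 (work commenced); E's effective date is 2017-06-13, when work began; F's effective date is the deed date, 2018-10-04.
As a property-tax lien, B is senior to every other lien.
Among the remaining liens, by effective date: A (2017-03-27), E (2017-06-13), C (2017-12-16), D (2018-06-08), F (2018-10-04).
Because E would otherwise rank above C, the subordination swaps them.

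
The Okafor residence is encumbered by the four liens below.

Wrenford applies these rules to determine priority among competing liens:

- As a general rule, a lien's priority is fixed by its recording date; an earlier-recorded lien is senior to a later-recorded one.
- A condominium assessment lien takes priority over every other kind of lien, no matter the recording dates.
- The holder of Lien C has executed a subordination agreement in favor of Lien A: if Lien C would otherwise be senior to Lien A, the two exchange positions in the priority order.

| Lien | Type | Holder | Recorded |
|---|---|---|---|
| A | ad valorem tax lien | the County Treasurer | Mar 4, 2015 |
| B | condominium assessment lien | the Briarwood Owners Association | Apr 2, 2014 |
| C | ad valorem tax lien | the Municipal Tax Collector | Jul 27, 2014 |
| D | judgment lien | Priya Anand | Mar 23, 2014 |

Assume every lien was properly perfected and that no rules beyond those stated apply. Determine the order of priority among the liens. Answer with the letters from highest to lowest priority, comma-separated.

B is a condominium assessment lien and takes priority over every other lien.
Remaining liens by effective date: D (Mar 23, 2014), C (Jul 27, 2014), A (Mar 4, 2015).
Because C would otherwise rank above A, the subordination swaps them.

B, D, A, C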